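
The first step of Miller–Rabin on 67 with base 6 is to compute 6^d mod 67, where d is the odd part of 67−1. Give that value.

67 − 1 = 66 = 2^1 · 33, so d = 33.
6^1 ≡ 6 (mod 67)
6^2 ≡ 6^2 = 36 ≡ 36 (mod 67)
6^4 ≡ 36^2 = 1296 ≡ 23 (mod 67)
6^8 ≡ 23^2 = 529 ≡ 60 (mod 67)
6^16 ≡ 60^2 = 3600 ≡ 49 (mod 67)
6^32 ≡ 49^2 = 2401 ≡ 56 (mod 67)
33 = 32 + 1 in binary powers of 2.
So 6^33 ≡ 56 · 6 ≡ 1 (mod 67).
Since 6^d ≡ 1 (mod 67), base 6 does not prove 67 composite.

1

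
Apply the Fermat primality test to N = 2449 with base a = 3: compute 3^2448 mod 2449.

3^1 ≡ 3 (mod 2449)
3^2 ≡ 3^2 = 9 ≡ 9 (mod 2449)
3^4 ≡ 9^2 = 81 ≡ 81 (mod 2449)
3^8 ≡ 81^2 = 6561 ≡ 1663 (mod 2449)
3^16 ≡ 1663^2 = 2765569 ≡ 648 (mod 2449)
3^32 ≡ 648^2 = 419904 ≡ 1125 (mod 2449)
3^64 ≡ 1125^2 = 1265625 ≡ 1941 (mod 2449)
3^128 ≡ 1941^2 = 3767481 ≡ 919 (mod 2449)
3^256 ≡ 919^2 = 844561 ≡ 2105 (mod 2449)
3^512 ≡ 2105^2 = 4431025 ≡ 784 (mod 2449)
3^1024 ≡ 784^2 = 614656 ≡ 2406 (mod 2449)
3^2048 ≡ 2406^2 = 5788836 ≡ 1849 (mod 2449)
2448 = 2048 + 256 + 128 + 16 in binary powers of 2.
So 3^2448 ≡ 1849 · 2105 · 919 · 648 ≡ 283 (mod 2449).
Since 283 ≠ 1, base 3 is a Fermat witness: 2449 is composite.

283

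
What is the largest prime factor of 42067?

59

42067 = 23 · 1829
1829 = 31 · 59
59 is prime.
So 42067 = 23 · 31 · 59; the largest prime factor is 59.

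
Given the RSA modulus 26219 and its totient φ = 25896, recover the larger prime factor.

167

φ(n) = (p−1)(q−1) = n − (p+q) + 1, so p + q = 26219 − 25896 + 1 = 324.
p and q are the roots of t² − 324t + 26219 = 0.
Discriminant: 324² − 4·26219 = 104976 − 104876 = 100; √100 = 10.
q = (324 − 10)/2 = 157, p = (324 + 10)/2 = 167.
Check: 157 · 167 = 26219.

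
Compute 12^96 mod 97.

12^1 ≡ 12 (mod 97)
12^2 ≡ 12^2 = 144 ≡ 47 (mod 97)
12^4 ≡ 47^2 = 2209 ≡ 75 (mod 97)
12^8 ≡ 75^2 = 5625 ≡ 96 (mod 97)
12^16 ≡ 96^2 = 9216 ≡ 1 (mod 97)
12^32 ≡ 1^2 = 1 ≡ 1 (mod 97)
12^64 ≡ 1^2 = 1 ≡ 1 (mod 97)
96 = 64 + 32 in binary powers of 2.
So 12^96 ≡ 1 · 1 ≡ 1 (mod 97).
Since the result is 1, base 12 gives no evidence that 97 is composite.

1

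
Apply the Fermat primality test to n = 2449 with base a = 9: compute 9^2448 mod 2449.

1721

9^1 ≡ 9 (mod 2449)
9^2 ≡ 9^2 = 81 ≡ 81 (mod 2449)
9^4 ≡ 81^2 = 6561 ≡ 1663 (mod 2449)
9^8 ≡ 1663^2 = 2765569 ≡ 648 (mod 2449)
9^16 ≡ 648^2 = 419904 ≡ 1125 (mod 2449)
9^32 ≡ 1125^2 = 1265625 ≡ 1941 (mod 2449)
9^64 ≡ 1941^2 = 3767481 ≡ 919 (mod 2449)
9^128 ≡ 919^2 = 844561 ≡ 2105 (mod 2449)
9^256 ≡ 2105^2 = 4431025 ≡ 784 (mod 2449)
9^512 ≡ 784^2 = 614656 ≡ 2406 (mod 2449)
9^1024 ≡ 2406^2 = 5788836 ≡ 1849 (mod 2449)
9^2048 ≡ 1849^2 = 3418801 ≡ 2446 (mod 2449)
2448 = 2048 + 256 + 128 + 16 in binary powers of 2.
So 9^2448 ≡ 2446 · 784 · 2105 · 1125 ≡ 1721 (mod 2449).
Since 1721 ≠ 1, base 9 is a Fermat witness: 2449 is composite.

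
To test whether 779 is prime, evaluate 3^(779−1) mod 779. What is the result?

3^1 ≡ 3 (mod 779)
3^2 ≡ 3^2 = 9 ≡ 9 (mod 779)
3^4 ≡ 9^2 = 81 ≡ 81 (mod 779)
3^8 ≡ 81^2 = 6561 ≡ 329 (mod 779)
3^16 ≡ 329^2 = 108241 ≡ 739 (mod 779)
3^32 ≡ 739^2 = 546121 ≡ 42 (mod 779)
3^64 ≡ 42^2 = 1764 ≡ 206 (mod 779)
3^128 ≡ 206^2 = 42436 ≡ 370 (mod 779)
3^256 ≡ 370^2 = 136900 ≡ 575 (mod 779)
3^512 ≡ 575^2 = 330625 ≡ 329 (mod 779)
778 = 512 + 256 + 8 + 2 in binary powers of 2.
So 3^778 ≡ 329 · 575 · 329 · 9 ≡ 214 (mod 779).
Since 214 ≠ 1, base 3 is a Fermat witness: 779 is composite.

214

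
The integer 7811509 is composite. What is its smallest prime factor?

43

7811509 is odd.
Digit sum 31, not divisible by 3.
Ends in 9: not divisible by 5.
7: 7811509 = 7·1115929 + 6
11: 7811509 = 11·710137 + 2
13: 7811509 = 13·600885 + 4
17: 7811509 = 17·459500 + 9
19: 7811509 = 19·411132 + 1
23: 7811509 = 23·339630 + 19
29: 7811509 = 29·269362 + 11
31: 7811509 = 31·251984 + 5
37: 7811509 = 37·211121 + 32
41: 7811509 = 41·190524 + 25
43: 7811509 = 43·181663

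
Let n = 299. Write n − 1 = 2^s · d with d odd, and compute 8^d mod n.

151

299 − 1 = 298 = 2^1 · 149, so d = 149.
8^1 ≡ 8 (mod 299)
8^2 ≡ 8^2 = 64 ≡ 64 (mod 299)
8^4 ≡ 64^2 = 4096 ≡ 209 (mod 299)
8^8 ≡ 209^2 = 43681 ≡ 27 (mod 299)
8^16 ≡ 27^2 = 729 ≡ 131 (mod 299)
8^32 ≡ 131^2 = 17161 ≡ 118 (mod 299)
8^64 ≡ 118^2 = 13924 ≡ 170 (mod 299)
8^128 ≡ 170^2 = 28900 ≡ 196 (mod 299)
149 = 128 + 16 + 4 + 1 in binary powers of 2.
So 8^149 ≡ 196 · 131 · 209 · 8 ≡ 151 (mod 299).
Squaring chain: 151; never reaches −1, so base 8 is a Miller–Rabin witness that 299 is composite.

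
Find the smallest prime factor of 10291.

41

10291 is odd.
Digit sum 13, not divisible by 3.
Ends in 1: not divisible by 5.
7: 10291 = 7·1470 + 1
11: 10291 = 11·935 + 6
13: 10291 = 13·791 + 8
17: 10291 = 17·605 + 6
19: 10291 = 19·541 + 12
23: 10291 = 23·447 + 10
29: 10291 = 29·354 + 25
31: 10291 = 31·331 + 30
37: 10291 = 37·278 + 5
41: 10291 = 41·251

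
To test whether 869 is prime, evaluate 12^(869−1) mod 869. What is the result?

166

12^1 ≡ 12 (mod 869)
12^2 ≡ 12^2 = 144 ≡ 144 (mod 869)
12^4 ≡ 144^2 = 20736 ≡ 749 (mod 869)
12^8 ≡ 749^2 = 561001 ≡ 496 (mod 869)
12^16 ≡ 496^2 = 246016 ≡ 89 (mod 869)
12^32 ≡ 89^2 = 7921 ≡ 100 (mod 869)
12^64 ≡ 100^2 = 10000 ≡ 441 (mod 869)
12^128 ≡ 441^2 = 194481 ≡ 694 (mod 869)
12^256 ≡ 694^2 = 481636 ≡ 210 (mod 869)
12^512 ≡ 210^2 = 44100 ≡ 650 (mod 869)
868 = 512 + 256 + 64 + 32 + 4 in binary powers of 2.
So 12^868 ≡ 650 · 210 · 441 · 100 · 749 ≡ 166 (mod 869).
Since 166 ≠ 1, base 12 is a Fermat witness: 869 is composite.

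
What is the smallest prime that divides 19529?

19529 is odd.
Digit sum 26, not divisible by 3.
Ends in 9: not divisible by 5.
7: 19529 = 7·2789 + 6
11: 19529 = 11·1775 + 4
13: 19529 = 13·1502 + 3
17: 19529 = 17·1148 + 13
19: 19529 = 19·1027 + 16
23: 19529 = 23·849 + 2
29: 19529 = 29·673 + 12
31: 19529 = 31·629 + 30
37: 19529 = 37·527 + 30
41: 19529 = 41·476 + 13
43: 19529 = 43·454 + 7
47: 19529 = 47·415 + 24
53: 19529 = 53·368 + 25
59: 19529 = 59·331

59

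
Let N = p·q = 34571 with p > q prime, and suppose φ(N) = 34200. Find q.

181

φ(n) = (p−1)(q−1) = n − (p+q) + 1, so p + q = 34571 − 34200 + 1 = 372.
p and q are the roots of t² − 372t + 34571 = 0.
Discriminant: 372² − 4·34571 = 138384 − 138284 = 100; √100 = 10.
q = (372 − 10)/2 = 181, p = (372 + 10)/2 = 191.
Check: 181 · 191 = 34571.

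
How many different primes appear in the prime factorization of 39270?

6

39270 = 2 · 19635
19635 = 3 · 6545
6545 = 5 · 1309
1309 = 7 · 187
187 = 11 · 17
39270 = 2 · 3 · 5 · 7 · 11 · 17, which has 6 distinct prime factors.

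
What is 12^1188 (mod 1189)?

12^1 ≡ 12 (mod 1189)
12^2 ≡ 12^2 = 144 ≡ 144 (mod 1189)
12^4 ≡ 144^2 = 20736 ≡ 523 (mod 1189)
12^8 ≡ 523^2 = 273529 ≡ 59 (mod 1189)
12^16 ≡ 59^2 = 3481 ≡ 1103 (mod 1189)
12^32 ≡ 1103^2 = 1216609 ≡ 262 (mod 1189)
12^64 ≡ 262^2 = 68644 ≡ 871 (mod 1189)
12^128 ≡ 871^2 = 758641 ≡ 59 (mod 1189)
12^256 ≡ 59^2 = 3481 ≡ 1103 (mod 1189)
12^512 ≡ 1103^2 = 1216609 ≡ 262 (mod 1189)
12^1024 ≡ 262^2 = 68644 ≡ 871 (mod 1189)
1188 = 1024 + 128 + 32 + 4 in binary powers of 2.
So 12^1188 ≡ 871 · 59 · 262 · 523 ≡ 146 (mod 1189).
Since 146 ≠ 1, base 12 is a Fermat witness: 1189 is composite.

146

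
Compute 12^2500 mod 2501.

901

12^1 ≡ 12 (mod 2501)
12^2 ≡ 12^2 = 144 ≡ 144 (mod 2501)
12^4 ≡ 144^2 = 20736 ≡ 728 (mod 2501)
12^8 ≡ 728^2 = 529984 ≡ 2273 (mod 2501)
12^16 ≡ 2273^2 = 5166529 ≡ 1964 (mod 2501)
12^32 ≡ 1964^2 = 3857296 ≡ 754 (mod 2501)
12^64 ≡ 754^2 = 568516 ≡ 789 (mod 2501)
12^128 ≡ 789^2 = 622521 ≡ 2273 (mod 2501)
12^256 ≡ 2273^2 = 5166529 ≡ 1964 (mod 2501)
12^512 ≡ 1964^2 = 3857296 ≡ 754 (mod 2501)
12^1024 ≡ 754^2 = 568516 ≡ 789 (mod 2501)
12^2048 ≡ 789^2 = 622521 ≡ 2273 (mod 2501)
2500 = 2048 + 256 + 128 + 64 + 4 in binary powers of 2.
So 12^2500 ≡ 2273 · 1964 · 2273 · 789 · 728 ≡ 901 (mod 2501).
Since 901 ≠ 1, base 12 is a Fermat witness: 2501 is composite.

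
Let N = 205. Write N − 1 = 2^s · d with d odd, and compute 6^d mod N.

151

205 − 1 = 204 = 2^2 · 51, so d = 51.
6^1 ≡ 6 (mod 205)
6^2 ≡ 6^2 = 36 ≡ 36 (mod 205)
6^4 ≡ 36^2 = 1296 ≡ 66 (mod 205)
6^8 ≡ 66^2 = 4356 ≡ 51 (mod 205)
6^16 ≡ 51^2 = 2601 ≡ 141 (mod 205)
6^32 ≡ 141^2 = 19881 ≡ 201 (mod 205)
51 = 32 + 16 + 2 + 1 in binary powers of 2.
So 6^51 ≡ 201 · 141 · 36 · 6 ≡ 151 (mod 205).
Squaring chain: 151 → 46; never reaches −1, so base 6 is a Miller–Rabin witness that 205 is composite.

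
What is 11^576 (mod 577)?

1

11^1 ≡ 11 (mod 577)
11^2 ≡ 11^2 = 121 ≡ 121 (mod 577)
11^4 ≡ 121^2 = 14641 ≡ 216 (mod 577)
11^8 ≡ 216^2 = 46656 ≡ 496 (mod 577)
11^16 ≡ 496^2 = 246016 ≡ 214 (mod 577)
11^32 ≡ 214^2 = 45796 ≡ 213 (mod 577)
11^64 ≡ 213^2 = 45369 ≡ 363 (mod 577)
11^128 ≡ 363^2 = 131769 ≡ 213 (mod 577)
11^256 ≡ 213^2 = 45369 ≡ 363 (mod 577)
11^512 ≡ 363^2 = 131769 ≡ 213 (mod 577)
576 = 512 + 64 in binary powers of 2.
So 11^576 ≡ 213 · 363 ≡ 1 (mod 577).
Since the result is 1, base 11 gives no evidence that 577 is composite.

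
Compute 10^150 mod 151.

1

10^1 ≡ 10 (mod 151)
10^2 ≡ 10^2 = 100 ≡ 100 (mod 151)
10^4 ≡ 100^2 = 10000 ≡ 34 (mod 151)
10^8 ≡ 34^2 = 1156 ≡ 99 (mod 151)
10^16 ≡ 99^2 = 9801 ≡ 137 (mod 151)
10^32 ≡ 137^2 = 18769 ≡ 45 (mod 151)
10^64 ≡ 45^2 = 2025 ≡ 62 (mod 151)
10^128 ≡ 62^2 = 3844 ≡ 69 (mod 151)
150 = 128 + 16 + 4 + 2 in binary powers of 2.
So 10^150 ≡ 69 · 137 · 34 · 100 ≡ 1 (mod 151).
Since the result is 1, base 10 gives no evidence that 151 is composite.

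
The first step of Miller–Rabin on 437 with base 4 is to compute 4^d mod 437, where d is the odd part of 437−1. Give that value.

213

437 − 1 = 436 = 2^2 · 109, so d = 109.
4^1 ≡ 4 (mod 437)
4^2 ≡ 4^2 = 16 ≡ 16 (mod 437)
4^4 ≡ 16^2 = 256 ≡ 256 (mod 437)
4^8 ≡ 256^2 = 65536 ≡ 423 (mod 437)
4^16 ≡ 423^2 = 178929 ≡ 196 (mod 437)
4^32 ≡ 196^2 = 38416 ≡ 397 (mod 437)
4^64 ≡ 397^2 = 157609 ≡ 289 (mod 437)
109 = 64 + 32 + 8 + 4 + 1 in binary powers of 2.
So 4^109 ≡ 289 · 397 · 423 · 256 · 4 ≡ 213 (mod 437).
Squaring chain: 213 → 358; never reaches −1, so base 4 is a Miller–Rabin witness that 437 is composite.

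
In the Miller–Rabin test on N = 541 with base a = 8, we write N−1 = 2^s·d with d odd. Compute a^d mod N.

541 − 1 = 540 = 2^2 · 135, so d = 135.
8^1 ≡ 8 (mod 541)
8^2 ≡ 8^2 = 64 ≡ 64 (mod 541)
8^4 ≡ 64^2 = 4096 ≡ 309 (mod 541)
8^8 ≡ 309^2 = 95481 ≡ 265 (mod 541)
8^16 ≡ 265^2 = 70225 ≡ 436 (mod 541)
8^32 ≡ 436^2 = 190096 ≡ 205 (mod 541)
8^64 ≡ 205^2 = 42025 ≡ 368 (mod 541)
8^128 ≡ 368^2 = 135424 ≡ 174 (mod 541)
135 = 128 + 4 + 2 + 1 in binary powers of 2.
So 8^135 ≡ 174 · 309 · 64 · 8 ≡ 489 (mod 541).
Squaring chain: 489 → 540; reaches −1, so base 8 does not prove 541 composite.

489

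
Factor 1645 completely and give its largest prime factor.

47

1645 = 5 · 329
329 = 7 · 47
47 is prime.
So 1645 = 5 · 7 · 47; the largest prime factor is 47.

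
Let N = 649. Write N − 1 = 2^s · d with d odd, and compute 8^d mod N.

649 − 1 = 648 = 2^3 · 81, so d = 81.
8^1 ≡ 8 (mod 649)
8^2 ≡ 8^2 = 64 ≡ 64 (mod 649)
8^4 ≡ 64^2 = 4096 ≡ 202 (mod 649)
8^8 ≡ 202^2 = 40804 ≡ 566 (mod 649)
8^16 ≡ 566^2 = 320356 ≡ 399 (mod 649)
8^32 ≡ 399^2 = 159201 ≡ 196 (mod 649)
8^64 ≡ 196^2 = 38416 ≡ 125 (mod 649)
81 = 64 + 16 + 1 in binary powers of 2.
So 8^81 ≡ 125 · 399 · 8 ≡ 514 (mod 649).
Squaring chain: 514 → 53 → 213; never reaches −1, so base 8 is a Miller–Rabin witness that 649 is composite.

514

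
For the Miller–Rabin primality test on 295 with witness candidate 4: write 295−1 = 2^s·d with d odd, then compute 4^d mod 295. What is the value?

134

295 − 1 = 294 = 2^1 · 147, so d = 147.
4^1 ≡ 4 (mod 295)
4^2 ≡ 4^2 = 16 ≡ 16 (mod 295)
4^4 ≡ 16^2 = 256 ≡ 256 (mod 295)
4^8 ≡ 256^2 = 65536 ≡ 46 (mod 295)
4^16 ≡ 46^2 = 2116 ≡ 51 (mod 295)
4^32 ≡ 51^2 = 2601 ≡ 241 (mod 295)
4^64 ≡ 241^2 = 58081 ≡ 261 (mod 295)
4^128 ≡ 261^2 = 68121 ≡ 271 (mod 295)
147 = 128 + 16 + 2 + 1 in binary powers of 2.
So 4^147 ≡ 271 · 51 · 16 · 4 ≡ 134 (mod 295).
Squaring chain: 134; never reaches −1, so base 4 is a Miller–Rabin witness that 295 is composite.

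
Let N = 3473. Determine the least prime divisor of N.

3473 is odd.
Digit sum 17, not divisible by 3.
Ends in 3: not divisible by 5.
7: 3473 = 7·496 + 1
11: 3473 = 11·315 + 8
13: 3473 = 13·267 + 2
17: 3473 = 17·204 + 5
19: 3473 = 19·182 + 15
23: 3473 = 23·151

23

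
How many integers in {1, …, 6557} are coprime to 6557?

6396

Factor: 6557 = 79 · 83.
φ(6557) = (79−1) · (83−1) = 78 · 82 = 6396.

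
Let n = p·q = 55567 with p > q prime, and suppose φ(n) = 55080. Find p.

307

φ(n) = (p−1)(q−1) = n − (p+q) + 1, so p + q = 55567 − 55080 + 1 = 488.
p and q are the roots of t² − 488t + 55567 = 0.
Discriminant: 488² − 4·55567 = 238144 − 222268 = 15876; √15876 = 126.
q = (488 − 126)/2 = 181, p = (488 + 126)/2 = 307.
Check: 181 · 307 = 55567.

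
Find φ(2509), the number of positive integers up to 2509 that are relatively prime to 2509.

2304

Factor: 2509 = 13 · 193.
φ(2509) = (13−1) · (193−1) = 12 · 192 = 2304.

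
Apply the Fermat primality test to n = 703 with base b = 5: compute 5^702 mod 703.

628

5^1 ≡ 5 (mod 703)
5^2 ≡ 5^2 = 25 ≡ 25 (mod 703)
5^4 ≡ 25^2 = 625 ≡ 625 (mod 703)
5^8 ≡ 625^2 = 390625 ≡ 460 (mod 703)
5^16 ≡ 460^2 = 211600 ≡ 700 (mod 703)
5^32 ≡ 700^2 = 490000 ≡ 9 (mod 703)
5^64 ≡ 9^2 = 81 ≡ 81 (mod 703)
5^128 ≡ 81^2 = 6561 ≡ 234 (mod 703)
5^256 ≡ 234^2 = 54756 ≡ 625 (mod 703)
5^512 ≡ 625^2 = 390625 ≡ 460 (mod 703)
702 = 512 + 128 + 32 + 16 + 8 + 4 + 2 in binary powers of 2.
So 5^702 ≡ 460 · 234 · 9 · 700 · 460 · 625 · 25 ≡ 628 (mod 703).
Since 628 ≠ 1, base 5 is a Fermat witness: 703 is composite.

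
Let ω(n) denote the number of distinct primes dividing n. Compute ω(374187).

374187 = 3 · 124729
124729 = 11 · 11339
11339 = 17 · 667
667 = 23 · 29
374187 = 3 · 11 · 17 · 23 · 29, which has 5 distinct prime factors.

5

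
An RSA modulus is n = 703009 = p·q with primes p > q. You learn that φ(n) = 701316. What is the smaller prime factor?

727

φ(n) = (p−1)(q−1) = n − (p+q) + 1, so p + q = 703009 − 701316 + 1 = 1694.
p and q are the roots of t² − 1694t + 703009 = 0.
Discriminant: 1694² − 4·703009 = 2869636 − 2812036 = 57600; √57600 = 240.
q = (1694 − 240)/2 = 727, p = (1694 + 240)/2 = 967.
Check: 727 · 967 = 703009.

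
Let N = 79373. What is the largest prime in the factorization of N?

79373 = 7 · 11339
11339 = 17 · 667
667 = 23 · 29
29 is prime.
So 79373 = 7 · 17 · 23 · 29; the largest prime factor is 29.

29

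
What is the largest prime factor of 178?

178 = 2 · 89
89 is prime.
So 178 = 2 · 89; the largest prime factor is 89.

89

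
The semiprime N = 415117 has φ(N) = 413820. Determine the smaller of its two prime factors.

571

φ(n) = (p−1)(q−1) = n − (p+q) + 1, so p + q = 415117 − 413820 + 1 = 1298.
p and q are the roots of t² − 1298t + 415117 = 0.
Discriminant: 1298² − 4·415117 = 1684804 − 1660468 = 24336; √24336 = 156.
q = (1298 − 156)/2 = 571, p = (1298 + 156)/2 = 727.
Check: 571 · 727 = 415117.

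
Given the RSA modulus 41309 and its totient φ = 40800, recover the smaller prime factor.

101

φ(n) = (p−1)(q−1) = n − (p+q) + 1, so p + q = 41309 − 40800 + 1 = 510.
p and q are the roots of t² − 510t + 41309 = 0.
Discriminant: 510² − 4·41309 = 260100 − 165236 = 94864; √94864 = 308.
q = (510 − 308)/2 = 101, p = (510 + 308)/2 = 409.
Check: 101 · 409 = 41309.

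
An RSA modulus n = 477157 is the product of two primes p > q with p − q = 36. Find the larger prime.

Since p = q + 36, we have 477157 = q(q + 36), so q² + 36q − 477157 = 0.
Discriminant: 36² + 4·477157 = 1296 + 1908628 = 1909924; √1909924 = 1382.
q = (−36 + 1382)/2 = 673, and p = q + 36 = 709.
Check: 673 · 709 = 477157.

709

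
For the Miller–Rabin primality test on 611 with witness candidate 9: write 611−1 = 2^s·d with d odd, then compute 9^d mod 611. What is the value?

341

611 − 1 = 610 = 2^1 · 305, so d = 305.
9^1 ≡ 9 (mod 611)
9^2 ≡ 9^2 = 81 ≡ 81 (mod 611)
9^4 ≡ 81^2 = 6561 ≡ 451 (mod 611)
9^8 ≡ 451^2 = 203401 ≡ 549 (mod 611)
9^16 ≡ 549^2 = 301401 ≡ 178 (mod 611)
9^32 ≡ 178^2 = 31684 ≡ 523 (mod 611)
9^64 ≡ 523^2 = 273529 ≡ 412 (mod 611)
9^128 ≡ 412^2 = 169744 ≡ 497 (mod 611)
9^256 ≡ 497^2 = 247009 ≡ 165 (mod 611)
305 = 256 + 32 + 16 + 1 in binary powers of 2.
So 9^305 ≡ 165 · 523 · 178 · 9 ≡ 341 (mod 611).
Squaring chain: 341; never reaches −1, so base 9 is a Miller–Rabin witness that 611 is composite.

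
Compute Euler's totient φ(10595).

7776

Factor: 10595 = 5 · 13 · 163.
φ(10595) = (5−1) · (13−1) · (163−1) = 4 · 12 · 162 = 7776.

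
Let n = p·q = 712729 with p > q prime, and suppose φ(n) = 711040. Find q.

809

φ(n) = (p−1)(q−1) = n − (p+q) + 1, so p + q = 712729 − 711040 + 1 = 1690.
p and q are the roots of t² − 1690t + 712729 = 0.
Discriminant: 1690² − 4·712729 = 2856100 − 2850916 = 5184; √5184 = 72.
q = (1690 − 72)/2 = 809, p = (1690 + 72)/2 = 881.
Check: 809 · 881 = 712729.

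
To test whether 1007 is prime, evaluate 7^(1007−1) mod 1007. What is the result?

577

7^1 ≡ 7 (mod 1007)
7^2 ≡ 7^2 = 49 ≡ 49 (mod 1007)
7^4 ≡ 49^2 = 2401 ≡ 387 (mod 1007)
7^8 ≡ 387^2 = 149769 ≡ 733 (mod 1007)
7^16 ≡ 733^2 = 537289 ≡ 558 (mod 1007)
7^32 ≡ 558^2 = 311364 ≡ 201 (mod 1007)
7^64 ≡ 201^2 = 40401 ≡ 121 (mod 1007)
7^128 ≡ 121^2 = 14641 ≡ 543 (mod 1007)
7^256 ≡ 543^2 = 294849 ≡ 805 (mod 1007)
7^512 ≡ 805^2 = 648025 ≡ 524 (mod 1007)
1006 = 512 + 256 + 128 + 64 + 32 + 8 + 4 + 2 in binary powers of 2.
So 7^1006 ≡ 524 · 805 · 543 · 121 · 201 · 733 · 387 · 49 ≡ 577 (mod 1007).
Since 577 ≠ 1, base 7 is a Fermat witness: 1007 is composite.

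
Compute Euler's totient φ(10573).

Factor: 10573 = 97 · 109.
φ(10573) = (97−1) · (109−1) = 96 · 108 = 10368.

10368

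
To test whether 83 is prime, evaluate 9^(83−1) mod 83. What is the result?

1

9^1 ≡ 9 (mod 83)
9^2 ≡ 9^2 = 81 ≡ 81 (mod 83)
9^4 ≡ 81^2 = 6561 ≡ 4 (mod 83)
9^8 ≡ 4^2 = 16 ≡ 16 (mod 83)
9^16 ≡ 16^2 = 256 ≡ 7 (mod 83)
9^32 ≡ 7^2 = 49 ≡ 49 (mod 83)
9^64 ≡ 49^2 = 2401 ≡ 77 (mod 83)
82 = 64 + 16 + 2 in binary powers of 2.
So 9^82 ≡ 77 · 7 · 81 ≡ 1 (mod 83).
Since the result is 1, base 9 gives no evidence that 83 is composite.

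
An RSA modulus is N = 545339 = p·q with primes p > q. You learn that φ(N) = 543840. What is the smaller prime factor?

619

φ(n) = (p−1)(q−1) = n − (p+q) + 1, so p + q = 545339 − 543840 + 1 = 1500.
p and q are the roots of t² − 1500t + 545339 = 0.
Discriminant: 1500² − 4·545339 = 2250000 − 2181356 = 68644; √68644 = 262.
q = (1500 − 262)/2 = 619, p = (1500 + 262)/2 = 881.
Check: 619 · 881 = 545339.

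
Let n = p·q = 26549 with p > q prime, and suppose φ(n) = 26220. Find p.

191

φ(n) = (p−1)(q−1) = n − (p+q) + 1, so p + q = 26549 − 26220 + 1 = 330.
p and q are the roots of t² − 330t + 26549 = 0.
Discriminant: 330² − 4·26549 = 108900 − 106196 = 2704; √2704 = 52.
q = (330 − 52)/2 = 139, p = (330 + 52)/2 = 191.
Check: 139 · 191 = 26549.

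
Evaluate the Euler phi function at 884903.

Factor: 884903 = 41 · 113 · 191.
φ(884903) = (41−1) · (113−1) · (191−1) = 40 · 112 · 190 = 851200.

851200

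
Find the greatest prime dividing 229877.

229877 = 47 · 4891
4891 = 67 · 73
73 is prime.
So 229877 = 47 · 67 · 73; the largest prime factor is 73.

73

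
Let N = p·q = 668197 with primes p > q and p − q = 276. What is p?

Since p = q + 276, we have 668197 = q(q + 276), so q² + 276q − 668197 = 0.
Discriminant: 276² + 4·668197 = 76176 + 2672788 = 2748964; √2748964 = 1658.
q = (−276 + 1658)/2 = 691, and p = q + 276 = 967.
Check: 691 · 967 = 668197.

967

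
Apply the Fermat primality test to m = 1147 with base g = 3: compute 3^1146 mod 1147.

3^1 ≡ 3 (mod 1147)
3^2 ≡ 3^2 = 9 ≡ 9 (mod 1147)
3^4 ≡ 9^2 = 81 ≡ 81 (mod 1147)
3^8 ≡ 81^2 = 6561 ≡ 826 (mod 1147)
3^16 ≡ 826^2 = 682276 ≡ 958 (mod 1147)
3^32 ≡ 958^2 = 917764 ≡ 164 (mod 1147)
3^64 ≡ 164^2 = 26896 ≡ 515 (mod 1147)
3^128 ≡ 515^2 = 265225 ≡ 268 (mod 1147)
3^256 ≡ 268^2 = 71824 ≡ 710 (mod 1147)
3^512 ≡ 710^2 = 504100 ≡ 567 (mod 1147)
3^1024 ≡ 567^2 = 321489 ≡ 329 (mod 1147)
1146 = 1024 + 64 + 32 + 16 + 8 + 2 in binary powers of 2.
So 3^1146 ≡ 329 · 515 · 164 · 958 · 826 · 9 ≡ 47 (mod 1147).
Since 47 ≠ 1, base 3 is a Fermat witness: 1147 is composite.

47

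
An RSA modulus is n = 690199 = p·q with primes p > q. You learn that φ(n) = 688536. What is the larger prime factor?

φ(n) = (p−1)(q−1) = n − (p+q) + 1, so p + q = 690199 − 688536 + 1 = 1664.
p and q are the roots of t² − 1664t + 690199 = 0.
Discriminant: 1664² − 4·690199 = 2768896 − 2760796 = 8100; √8100 = 90.
q = (1664 − 90)/2 = 787, p = (1664 + 90)/2 = 877.
Check: 787 · 877 = 690199.

877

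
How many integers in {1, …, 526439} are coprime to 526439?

489856

Factor: 526439 = 17 · 173 · 179.
φ(526439) = (17−1) · (173−1) · (179−1) = 16 · 172 · 178 = 489856.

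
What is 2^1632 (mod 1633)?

476

2^1 ≡ 2 (mod 1633)
2^2 ≡ 2^2 = 4 ≡ 4 (mod 1633)
2^4 ≡ 4^2 = 16 ≡ 16 (mod 1633)
2^8 ≡ 16^2 = 256 ≡ 256 (mod 1633)
2^16 ≡ 256^2 = 65536 ≡ 216 (mod 1633)
2^32 ≡ 216^2 = 46656 ≡ 932 (mod 1633)
2^64 ≡ 932^2 = 868624 ≡ 1501 (mod 1633)
2^128 ≡ 1501^2 = 2253001 ≡ 1094 (mod 1633)
2^256 ≡ 1094^2 = 1196836 ≡ 1480 (mod 1633)
2^512 ≡ 1480^2 = 2190400 ≡ 547 (mod 1633)
2^1024 ≡ 547^2 = 299209 ≡ 370 (mod 1633)
1632 = 1024 + 512 + 64 + 32 in binary powers of 2.
So 2^1632 ≡ 370 · 547 · 1501 · 932 ≡ 476 (mod 1633).
Since 476 ≠ 1, base 2 is a Fermat witness: 1633 is composite.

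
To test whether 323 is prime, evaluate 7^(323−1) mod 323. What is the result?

7^1 ≡ 7 (mod 323)
7^2 ≡ 7^2 = 49 ≡ 49 (mod 323)
7^4 ≡ 49^2 = 2401 ≡ 140 (mod 323)
7^8 ≡ 140^2 = 19600 ≡ 220 (mod 323)
7^16 ≡ 220^2 = 48400 ≡ 273 (mod 323)
7^32 ≡ 273^2 = 74529 ≡ 239 (mod 323)
7^64 ≡ 239^2 = 57121 ≡ 273 (mod 323)
7^128 ≡ 273^2 = 74529 ≡ 239 (mod 323)
7^256 ≡ 239^2 = 57121 ≡ 273 (mod 323)
322 = 256 + 64 + 2 in binary powers of 2.
So 7^322 ≡ 273 · 273 · 49 ≡ 83 (mod 323).
Since 83 ≠ 1, base 7 is a Fermat witness: 323 is composite.

83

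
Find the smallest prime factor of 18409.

41

18409 is odd.
Digit sum 22, not divisible by 3.
Ends in 9: not divisible by 5.
7: 18409 = 7·2629 + 6
11: 18409 = 11·1673 + 6
13: 18409 = 13·1416 + 1
17: 18409 = 17·1082 + 15
19: 18409 = 19·968 + 17
23: 18409 = 23·800 + 9
29: 18409 = 29·634 + 23
31: 18409 = 31·593 + 26
37: 18409 = 37·497 + 20
41: 18409 = 41·449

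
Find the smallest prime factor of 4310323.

47

4310323 is odd.
Digit sum 16, not divisible by 3.
Ends in 3: not divisible by 5.
7: 4310323 = 7·615760 + 3
11: 4310323 = 11·391847 + 6
13: 4310323 = 13·331563 + 4
17: 4310323 = 17·253548 + 7
19: 4310323 = 19·226859 + 2
23: 4310323 = 23·187405 + 8
29: 4310323 = 29·148631 + 24
31: 4310323 = 31·139042 + 21
37: 4310323 = 37·116495 + 8
41: 4310323 = 41·105129 + 34
43: 4310323 = 43·100240 + 3
47: 4310323 = 47·91709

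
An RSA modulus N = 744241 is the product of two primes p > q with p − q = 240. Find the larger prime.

991

Since p = q + 240, we have 744241 = q(q + 240), so q² + 240q − 744241 = 0.
Discriminant: 240² + 4·744241 = 57600 + 2976964 = 3034564; √3034564 = 1742.
q = (−240 + 1742)/2 = 751, and p = q + 240 = 991.
Check: 751 · 991 = 744241.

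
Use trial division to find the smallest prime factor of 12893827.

12893827 is odd.
Digit sum 40, not divisible by 3.
Ends in 7: not divisible by 5.
7: 12893827 = 7·1841975 + 2
11: 12893827 = 11·1172166 + 1
13: 12893827 = 13·991832 + 11
17: 12893827 = 17·758460 + 7
19: 12893827 = 19·678622 + 9
23: 12893827 = 23·560601 + 4
29: 12893827 = 29·444614 + 21
31: 12893827 = 31·415929 + 28
37: 12893827 = 37·348481 + 30
41: 12893827 = 41·314483 + 24
43: 12893827 = 43·299856 + 19
47: 12893827 = 47·274336 + 35
53: 12893827 = 53·243279 + 40
59: 12893827 = 59·218539 + 26
61: 12893827 = 61·211374 + 13
67: 12893827 = 67·192445 + 12
71: 12893827 = 71·181603 + 14
73: 12893827 = 73·176627 + 56
79: 12893827 = 79·163213

79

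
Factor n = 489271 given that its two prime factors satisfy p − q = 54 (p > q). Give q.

Since p = q + 54, we have 489271 = q(q + 54), so q² + 54q − 489271 = 0.
Discriminant: 54² + 4·489271 = 2916 + 1957084 = 1960000; √1960000 = 1400.
q = (−54 + 1400)/2 = 673, and p = q + 54 = 727.
Check: 673 · 727 = 489271.

673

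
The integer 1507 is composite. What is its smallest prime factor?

11

1507 is odd.
Digit sum 13, not divisible by 3.
Ends in 7: not divisible by 5.
7: 1507 = 7·215 + 2
11: 1507 = 11·137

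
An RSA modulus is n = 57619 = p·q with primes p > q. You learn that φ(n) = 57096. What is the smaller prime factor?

157

φ(n) = (p−1)(q−1) = n − (p+q) + 1, so p + q = 57619 − 57096 + 1 = 524.
p and q are the roots of t² − 524t + 57619 = 0.
Discriminant: 524² − 4·57619 = 274576 − 230476 = 44100; √44100 = 210.
q = (524 − 210)/2 = 157, p = (524 + 210)/2 = 367.
Check: 157 · 367 = 57619.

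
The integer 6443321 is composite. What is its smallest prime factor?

6443321 is odd.
Digit sum 23, not divisible by 3.
Ends in 1: not divisible by 5.
7: 6443321 = 7·920474 + 3
11: 6443321 = 11·585756 + 5
13: 6443321 = 13·495640 + 1
17: 6443321 = 17·379018 + 15
19: 6443321 = 19·339122 + 3
23: 6443321 = 23·280144 + 9
29: 6443321 = 29·222183 + 14
31: 6443321 = 31·207849 + 2
37: 6443321 = 37·174143 + 30
41: 6443321 = 41·157154 + 7
43: 6443321 = 43·149844 + 29
47: 6443321 = 47·137091 + 44
53: 6443321 = 53·121572 + 5
59: 6443321 = 59·109208 + 49
61: 6443321 = 61·105628 + 13
67: 6443321 = 67·96168 + 65
71: 6443321 = 71·90751

71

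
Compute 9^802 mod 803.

9^1 ≡ 9 (mod 803)
9^2 ≡ 9^2 = 81 ≡ 81 (mod 803)
9^4 ≡ 81^2 = 6561 ≡ 137 (mod 803)
9^8 ≡ 137^2 = 18769 ≡ 300 (mod 803)
9^16 ≡ 300^2 = 90000 ≡ 64 (mod 803)
9^32 ≡ 64^2 = 4096 ≡ 81 (mod 803)
9^64 ≡ 81^2 = 6561 ≡ 137 (mod 803)
9^128 ≡ 137^2 = 18769 ≡ 300 (mod 803)
9^256 ≡ 300^2 = 90000 ≡ 64 (mod 803)
9^512 ≡ 64^2 = 4096 ≡ 81 (mod 803)
802 = 512 + 256 + 32 + 2 in binary powers of 2.
So 9^802 ≡ 81 · 64 · 81 · 81 ≡ 356 (mod 803).
Since 356 ≠ 1, base 9 is a Fermat witness: 803 is composite.

356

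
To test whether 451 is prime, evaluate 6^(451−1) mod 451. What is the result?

155

6^1 ≡ 6 (mod 451)
6^2 ≡ 6^2 = 36 ≡ 36 (mod 451)
6^4 ≡ 36^2 = 1296 ≡ 394 (mod 451)
6^8 ≡ 394^2 = 155236 ≡ 92 (mod 451)
6^16 ≡ 92^2 = 8464 ≡ 346 (mod 451)
6^32 ≡ 346^2 = 119716 ≡ 201 (mod 451)
6^64 ≡ 201^2 = 40401 ≡ 262 (mod 451)
6^128 ≡ 262^2 = 68644 ≡ 92 (mod 451)
6^256 ≡ 92^2 = 8464 ≡ 346 (mod 451)
450 = 256 + 128 + 64 + 2 in binary powers of 2.
So 6^450 ≡ 346 · 92 · 262 · 36 ≡ 155 (mod 451).
Since 155 ≠ 1, base 6 is a Fermat witness: 451 is composite.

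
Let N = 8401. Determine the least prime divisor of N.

8401 is odd.
Digit sum 13, not divisible by 3.
Ends in 1: not divisible by 5.
7: 8401 = 7·1200 + 1
11: 8401 = 11·763 + 8
13: 8401 = 13·646 + 3
17: 8401 = 17·494 + 3
19: 8401 = 19·442 + 3
23: 8401 = 23·365 + 6
29: 8401 = 29·289 + 20
31: 8401 = 31·271

31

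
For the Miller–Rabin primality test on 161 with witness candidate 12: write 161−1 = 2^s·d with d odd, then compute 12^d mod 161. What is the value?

87

161 − 1 = 160 = 2^5 · 5, so d = 5.
12^1 ≡ 12 (mod 161)
12^2 ≡ 12^2 = 144 ≡ 144 (mod 161)
12^4 ≡ 144^2 = 20736 ≡ 128 (mod 161)
5 = 4 + 1 in binary powers of 2.
So 12^5 ≡ 128 · 12 ≡ 87 (mod 161).
Squaring chain: 87 → 2 → 4 → 16 → 95; never reaches −1, so base 12 is a Miller–Rabin witness that 161 is composite.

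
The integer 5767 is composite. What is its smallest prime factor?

5767 is odd.
Digit sum 25, not divisible by 3.
Ends in 7: not divisible by 5.
7: 5767 = 7·823 + 6
11: 5767 = 11·524 + 3
13: 5767 = 13·443 + 8
17: 5767 = 17·339 + 4
19: 5767 = 19·303 + 10
23: 5767 = 23·250 + 17
29: 5767 = 29·198 + 25
31: 5767 = 31·186 + 1
37: 5767 = 37·155 + 32
41: 5767 = 41·140 + 27
43: 5767 = 43·134 + 5
47: 5767 = 47·122 + 33
53: 5767 = 53·108 + 43
59: 5767 = 59·97 + 44
61: 5767 = 61·94 + 33
67: 5767 = 67·86 + 5
71: 5767 = 71·81 + 16
73: 5767 = 73·79

73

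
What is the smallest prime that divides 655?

655 is odd.
Digit sum 16, not divisible by 3.
Ends in 5: divisible by 5.

5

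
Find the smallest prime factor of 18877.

43

18877 is odd.
Digit sum 31, not divisible by 3.
Ends in 7: not divisible by 5.
7: 18877 = 7·2696 + 5
11: 18877 = 11·1716 + 1
13: 18877 = 13·1452 + 1
17: 18877 = 17·1110 + 7
19: 18877 = 19·993 + 10
23: 18877 = 23·820 + 17
29: 18877 = 29·650 + 27
31: 18877 = 31·608 + 29
37: 18877 = 37·510 + 7
41: 18877 = 41·460 + 17
43: 18877 = 43·439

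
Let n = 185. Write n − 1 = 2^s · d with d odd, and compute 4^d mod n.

185 − 1 = 184 = 2^3 · 23, so d = 23.
4^1 ≡ 4 (mod 185)
4^2 ≡ 4^2 = 16 ≡ 16 (mod 185)
4^4 ≡ 16^2 = 256 ≡ 71 (mod 185)
4^8 ≡ 71^2 = 5041 ≡ 46 (mod 185)
4^16 ≡ 46^2 = 2116 ≡ 81 (mod 185)
23 = 16 + 4 + 2 + 1 in binary powers of 2.
So 4^23 ≡ 81 · 71 · 16 · 4 ≡ 99 (mod 185).
Squaring chain: 99 → 181 → 16; never reaches −1, so base 4 is a Miller–Rabin witness that 185 is composite.

99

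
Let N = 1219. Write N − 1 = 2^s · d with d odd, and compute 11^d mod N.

1219 − 1 = 1218 = 2^1 · 609, so d = 609.
11^1 ≡ 11 (mod 1219)
11^2 ≡ 11^2 = 121 ≡ 121 (mod 1219)
11^4 ≡ 121^2 = 14641 ≡ 13 (mod 1219)
11^8 ≡ 13^2 = 169 ≡ 169 (mod 1219)
11^16 ≡ 169^2 = 28561 ≡ 524 (mod 1219)
11^32 ≡ 524^2 = 274576 ≡ 301 (mod 1219)
11^64 ≡ 301^2 = 90601 ≡ 395 (mod 1219)
11^128 ≡ 395^2 = 156025 ≡ 1212 (mod 1219)
11^256 ≡ 1212^2 = 1468944 ≡ 49 (mod 1219)
11^512 ≡ 49^2 = 2401 ≡ 1182 (mod 1219)
609 = 512 + 64 + 32 + 1 in binary powers of 2.
So 11^609 ≡ 1182 · 395 · 301 · 11 ≡ 378 (mod 1219).
Squaring chain: 378; never reaches −1, so base 11 is a Miller–Rabin witness that 1219 is composite.

378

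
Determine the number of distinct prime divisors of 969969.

6

969969 = 3 · 323323
323323 = 7 · 46189
46189 = 11 · 4199
4199 = 13 · 323
323 = 17 · 19
969969 = 3 · 7 · 11 · 13 · 17 · 19, which has 6 distinct prime factors.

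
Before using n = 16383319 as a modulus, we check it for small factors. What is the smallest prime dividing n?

16383319 is odd.
Digit sum 34, not divisible by 3.
Ends in 9: not divisible by 5.
7: 16383319 = 7·2340474 + 1
11: 16383319 = 11·1489392 + 7
13: 16383319 = 13·1260255 + 4
17: 16383319 = 17·963724 + 11
19: 16383319 = 19·862279 + 18
23: 16383319 = 23·712318 + 5
29: 16383319 = 29·564942 + 1
31: 16383319 = 31·528494 + 5
37: 16383319 = 37·442792 + 15
41: 16383319 = 41·399593 + 6
43: 16383319 = 43·381007 + 18
47: 16383319 = 47·348581 + 12
53: 16383319 = 53·309119 + 12
59: 16383319 = 59·277683 + 22
61: 16383319 = 61·268579

61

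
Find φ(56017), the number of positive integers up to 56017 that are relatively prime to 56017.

Factor: 56017 = 13 · 31 · 139.
φ(56017) = (13−1) · (31−1) · (139−1) = 12 · 30 · 138 = 49680.

49680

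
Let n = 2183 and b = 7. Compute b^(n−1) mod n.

7^1 ≡ 7 (mod 2183)
7^2 ≡ 7^2 = 49 ≡ 49 (mod 2183)
7^4 ≡ 49^2 = 2401 ≡ 218 (mod 2183)
7^8 ≡ 218^2 = 47524 ≡ 1681 (mod 2183)
7^16 ≡ 1681^2 = 2825761 ≡ 959 (mod 2183)
7^32 ≡ 959^2 = 919681 ≡ 638 (mod 2183)
7^64 ≡ 638^2 = 407044 ≡ 1006 (mod 2183)
7^128 ≡ 1006^2 = 1012036 ≡ 1307 (mod 2183)
7^256 ≡ 1307^2 = 1708249 ≡ 1143 (mod 2183)
7^512 ≡ 1143^2 = 1306449 ≡ 1015 (mod 2183)
7^1024 ≡ 1015^2 = 1030225 ≡ 2032 (mod 2183)
7^2048 ≡ 2032^2 = 4129024 ≡ 971 (mod 2183)
2182 = 2048 + 128 + 4 + 2 in binary powers of 2.
So 7^2182 ≡ 971 · 1307 · 218 · 49 ≡ 847 (mod 2183).
Since 847 ≠ 1, base 7 is a Fermat witness: 2183 is composite.

847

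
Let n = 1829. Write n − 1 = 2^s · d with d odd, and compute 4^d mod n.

1039

1829 − 1 = 1828 = 2^2 · 457, so d = 457.
4^1 ≡ 4 (mod 1829)
4^2 ≡ 4^2 = 16 ≡ 16 (mod 1829)
4^4 ≡ 16^2 = 256 ≡ 256 (mod 1829)
4^8 ≡ 256^2 = 65536 ≡ 1521 (mod 1829)
4^16 ≡ 1521^2 = 2313441 ≡ 1585 (mod 1829)
4^32 ≡ 1585^2 = 2512225 ≡ 1008 (mod 1829)
4^64 ≡ 1008^2 = 1016064 ≡ 969 (mod 1829)
4^128 ≡ 969^2 = 938961 ≡ 684 (mod 1829)
4^256 ≡ 684^2 = 467856 ≡ 1461 (mod 1829)
457 = 256 + 128 + 64 + 8 + 1 in binary powers of 2.
So 4^457 ≡ 1461 · 684 · 969 · 1521 · 4 ≡ 1039 (mod 1829).
Squaring chain: 1039 → 411; never reaches −1, so base 4 is a Miller–Rabin witness that 1829 is composite.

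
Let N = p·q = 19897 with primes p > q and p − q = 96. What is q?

Since p = q + 96, we have 19897 = q(q + 96), so q² + 96q − 19897 = 0.
Discriminant: 96² + 4·19897 = 9216 + 79588 = 88804; √88804 = 298.
q = (−96 + 298)/2 = 101, and p = q + 96 = 197.
Check: 101 · 197 = 19897.

101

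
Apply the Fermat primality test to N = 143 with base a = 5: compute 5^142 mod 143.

25

5^1 ≡ 5 (mod 143)
5^2 ≡ 5^2 = 25 ≡ 25 (mod 143)
5^4 ≡ 25^2 = 625 ≡ 53 (mod 143)
5^8 ≡ 53^2 = 2809 ≡ 92 (mod 143)
5^16 ≡ 92^2 = 8464 ≡ 27 (mod 143)
5^32 ≡ 27^2 = 729 ≡ 14 (mod 143)
5^64 ≡ 14^2 = 196 ≡ 53 (mod 143)
5^128 ≡ 53^2 = 2809 ≡ 92 (mod 143)
142 = 128 + 8 + 4 + 2 in binary powers of 2.
So 5^142 ≡ 92 · 92 · 53 · 25 ≡ 25 (mod 143).
Since 25 ≠ 1, base 5 is a Fermat witness: 143 is composite.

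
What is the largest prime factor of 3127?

3127 = 53 · 59
59 is prime.
So 3127 = 53 · 59; the largest prime factor is 59.

59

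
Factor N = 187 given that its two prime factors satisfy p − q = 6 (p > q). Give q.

Since p = q + 6, we have 187 = q(q + 6), so q² + 6q − 187 = 0.
Discriminant: 6² + 4·187 = 36 + 748 = 784; √784 = 28.
q = (−6 + 28)/2 = 11, and p = q + 6 = 17.
Check: 11 · 17 = 187.

11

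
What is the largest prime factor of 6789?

73

6789 = 3 · 2263
2263 = 31 · 73
73 is prime.
So 6789 = 3 · 31 · 73; the largest prime factor is 73.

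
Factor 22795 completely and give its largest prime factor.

97

22795 = 5 · 4559
4559 = 47 · 97
97 is prime.
So 22795 = 5 · 47 · 97; the largest prime factor is 97.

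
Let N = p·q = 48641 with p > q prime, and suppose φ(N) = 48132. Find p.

383

φ(n) = (p−1)(q−1) = n − (p+q) + 1, so p + q = 48641 − 48132 + 1 = 510.
p and q are the roots of t² − 510t + 48641 = 0.
Discriminant: 510² − 4·48641 = 260100 − 194564 = 65536; √65536 = 256.
q = (510 − 256)/2 = 127, p = (510 + 256)/2 = 383.
Check: 127 · 383 = 48641.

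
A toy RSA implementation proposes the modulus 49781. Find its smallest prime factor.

49781 is odd.
Digit sum 29, not divisible by 3.
Ends in 1: not divisible by 5.
7: 49781 = 7·7111 + 4
11: 49781 = 11·4525 + 6
13: 49781 = 13·3829 + 4
17: 49781 = 17·2928 + 5
19: 49781 = 19·2620 + 1
23: 49781 = 23·2164 + 9
29: 49781 = 29·1716 + 17
31: 49781 = 31·1605 + 26
37: 49781 = 37·1345 + 16
41: 49781 = 41·1214 + 7
43: 49781 = 43·1157 + 30
47: 49781 = 47·1059 + 8
53: 49781 = 53·939 + 14
59: 49781 = 59·843 + 44
61: 49781 = 61·816 + 5
67: 49781 = 67·743

67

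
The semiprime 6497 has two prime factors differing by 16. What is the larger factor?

89

Since p = q + 16, we have 6497 = q(q + 16), so q² + 16q − 6497 = 0.
Discriminant: 16² + 4·6497 = 256 + 25988 = 26244; √26244 = 162.
q = (−16 + 162)/2 = 73, and p = q + 16 = 89.
Check: 73 · 89 = 6497.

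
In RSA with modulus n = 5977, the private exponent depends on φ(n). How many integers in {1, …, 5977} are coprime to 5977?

Factor: 5977 = 43 · 139.
φ(5977) = (43−1) · (139−1) = 42 · 138 = 5796.

5796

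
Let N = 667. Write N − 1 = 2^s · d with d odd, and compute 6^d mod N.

667 − 1 = 666 = 2^1 · 333, so d = 333.
6^1 ≡ 6 (mod 667)
6^2 ≡ 6^2 = 36 ≡ 36 (mod 667)
6^4 ≡ 36^2 = 1296 ≡ 629 (mod 667)
6^8 ≡ 629^2 = 395641 ≡ 110 (mod 667)
6^16 ≡ 110^2 = 12100 ≡ 94 (mod 667)
6^32 ≡ 94^2 = 8836 ≡ 165 (mod 667)
6^64 ≡ 165^2 = 27225 ≡ 545 (mod 667)
6^128 ≡ 545^2 = 297025 ≡ 210 (mod 667)
6^256 ≡ 210^2 = 44100 ≡ 78 (mod 667)
333 = 256 + 64 + 8 + 4 + 1 in binary powers of 2.
So 6^333 ≡ 78 · 545 · 110 · 629 · 6 ≡ 9 (mod 667).
Squaring chain: 9; never reaches −1, so base 6 is a Miller–Rabin witness that 667 is composite.

9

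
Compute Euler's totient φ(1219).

1144

Factor: 1219 = 23 · 53.
φ(1219) = (23−1) · (53−1) = 22 · 52 = 1144.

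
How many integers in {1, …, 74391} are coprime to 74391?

Factor: 74391 = 3 · 137 · 181.
φ(74391) = (3−1) · (137−1) · (181−1) = 2 · 136 · 180 = 48960.

48960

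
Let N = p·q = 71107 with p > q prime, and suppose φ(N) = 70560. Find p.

337

φ(n) = (p−1)(q−1) = n − (p+q) + 1, so p + q = 71107 − 70560 + 1 = 548.
p and q are the roots of t² − 548t + 71107 = 0.
Discriminant: 548² − 4·71107 = 300304 − 284428 = 15876; √15876 = 126.
q = (548 − 126)/2 = 211, p = (548 + 126)/2 = 337.
Check: 211 · 337 = 71107.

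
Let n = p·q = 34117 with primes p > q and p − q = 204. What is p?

313

Since p = q + 204, we have 34117 = q(q + 204), so q² + 204q − 34117 = 0.
Discriminant: 204² + 4·34117 = 41616 + 136468 = 178084; √178084 = 422.
q = (−204 + 422)/2 = 109, and p = q + 204 = 313.
Check: 109 · 313 = 34117.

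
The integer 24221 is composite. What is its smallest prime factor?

53

24221 is odd.
Digit sum 11, not divisible by 3.
Ends in 1: not divisible by 5.
7: 24221 = 7·3460 + 1
11: 24221 = 11·2201 + 10
13: 24221 = 13·1863 + 2
17: 24221 = 17·1424 + 13
19: 24221 = 19·1274 + 15
23: 24221 = 23·1053 + 2
29: 24221 = 29·835 + 6
31: 24221 = 31·781 + 10
37: 24221 = 37·654 + 23
41: 24221 = 41·590 + 31
43: 24221 = 43·563 + 12
47: 24221 = 47·515 + 16
53: 24221 = 53·457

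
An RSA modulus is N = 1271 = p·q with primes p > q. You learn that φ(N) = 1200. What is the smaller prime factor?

31

φ(n) = (p−1)(q−1) = n − (p+q) + 1, so p + q = 1271 − 1200 + 1 = 72.
p and q are the roots of t² − 72t + 1271 = 0.
Discriminant: 72² − 4·1271 = 5184 − 5084 = 100; √100 = 10.
q = (72 − 10)/2 = 31, p = (72 + 10)/2 = 41.
Check: 31 · 41 = 1271.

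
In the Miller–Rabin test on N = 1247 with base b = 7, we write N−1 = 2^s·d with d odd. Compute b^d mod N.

639

1247 − 1 = 1246 = 2^1 · 623, so d = 623.
7^1 ≡ 7 (mod 1247)
7^2 ≡ 7^2 = 49 ≡ 49 (mod 1247)
7^4 ≡ 49^2 = 2401 ≡ 1154 (mod 1247)
7^8 ≡ 1154^2 = 1331716 ≡ 1167 (mod 1247)
7^16 ≡ 1167^2 = 1361889 ≡ 165 (mod 1247)
7^32 ≡ 165^2 = 27225 ≡ 1038 (mod 1247)
7^64 ≡ 1038^2 = 1077444 ≡ 36 (mod 1247)
7^128 ≡ 36^2 = 1296 ≡ 49 (mod 1247)
7^256 ≡ 49^2 = 2401 ≡ 1154 (mod 1247)
7^512 ≡ 1154^2 = 1331716 ≡ 1167 (mod 1247)
623 = 512 + 64 + 32 + 8 + 4 + 2 + 1 in binary powers of 2.
So 7^623 ≡ 1167 · 36 · 1038 · 1167 · 1154 · 49 · 7 ≡ 639 (mod 1247).
Squaring chain: 639; never reaches −1, so base 7 is a Miller–Rabin witness that 1247 is composite.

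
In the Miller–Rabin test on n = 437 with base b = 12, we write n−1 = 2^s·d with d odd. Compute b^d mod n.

437 − 1 = 436 = 2^2 · 109, so d = 109.
12^1 ≡ 12 (mod 437)
12^2 ≡ 12^2 = 144 ≡ 144 (mod 437)
12^4 ≡ 144^2 = 20736 ≡ 197 (mod 437)
12^8 ≡ 197^2 = 38809 ≡ 353 (mod 437)
12^16 ≡ 353^2 = 124609 ≡ 64 (mod 437)
12^32 ≡ 64^2 = 4096 ≡ 163 (mod 437)
12^64 ≡ 163^2 = 26569 ≡ 349 (mod 437)
109 = 64 + 32 + 8 + 4 + 1 in binary powers of 2.
So 12^109 ≡ 349 · 163 · 353 · 197 · 12 ≡ 278 (mod 437).
Squaring chain: 278 → 372; never reaches −1, so base 12 is a Miller–Rabin witness that 437 is composite.

278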